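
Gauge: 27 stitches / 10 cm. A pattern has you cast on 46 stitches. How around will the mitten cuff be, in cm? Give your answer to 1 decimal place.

27 stitches / 10 cm = 2.7 stitches per cm.
46 / 2.7 = 17.04 cm.

17.0 cm.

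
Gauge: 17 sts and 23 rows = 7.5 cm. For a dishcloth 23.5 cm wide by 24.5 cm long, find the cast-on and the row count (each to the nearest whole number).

Cast on 53 stitches and work 75 rows.

Stitch gauge = 17/7.5 = 2.267 sts/cm; 23.5 × 2.267 = 53.27 → 53 sts.
Row gauge = 23/7.5 = 3.067 rows/cm; 24.5 × 3.067 = 75.13 → 75 rows.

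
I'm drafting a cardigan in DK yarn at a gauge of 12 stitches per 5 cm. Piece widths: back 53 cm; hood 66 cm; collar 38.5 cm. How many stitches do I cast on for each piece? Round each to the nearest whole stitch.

Rate = 12/5 = 2.4 sts per cm.
back: 53 × 2.4 = 127.20 → 127.
hood: 66 × 2.4 = 158.40 → 158.
collar: 38.5 × 2.4 = 92.40 → 92.

back 127; hood 158; collar 92.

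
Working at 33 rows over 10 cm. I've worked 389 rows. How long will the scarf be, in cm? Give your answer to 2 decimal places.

33 rows / 10 cm = 3.3 rows per cm.
389 / 3.3 = 117.879 cm.

117.88 cm.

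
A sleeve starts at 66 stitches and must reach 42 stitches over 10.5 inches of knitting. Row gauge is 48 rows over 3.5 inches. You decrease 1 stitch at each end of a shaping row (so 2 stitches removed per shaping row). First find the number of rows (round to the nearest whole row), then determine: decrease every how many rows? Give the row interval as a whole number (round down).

Rows = 10.5 × 13.714 = 144.0 → 144 rows.
Stitches to remove: 24 → 12 shaping rows (at 2 st each).
144 / 12 = 12.00 → every 12 rows.

Decrease every 12th row.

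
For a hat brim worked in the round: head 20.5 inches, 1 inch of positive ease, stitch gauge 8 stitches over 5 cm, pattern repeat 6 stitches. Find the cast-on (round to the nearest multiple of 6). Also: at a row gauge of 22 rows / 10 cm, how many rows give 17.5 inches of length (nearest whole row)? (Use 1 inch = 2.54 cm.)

Cast on 90 stitches; work 98 rows.

Finished = 20.5 + 1 = 21.5 inches.
21.5 inches × 2.54 = 54.61 cm.
8/5 = 1.6 sts per cm; 54.61 × 1.6 = 87.38 sts.
Nearest multiple of 6 → 90.
17.5 inches = 44.45 cm; × 2.2 = 97.79 → 98 rows.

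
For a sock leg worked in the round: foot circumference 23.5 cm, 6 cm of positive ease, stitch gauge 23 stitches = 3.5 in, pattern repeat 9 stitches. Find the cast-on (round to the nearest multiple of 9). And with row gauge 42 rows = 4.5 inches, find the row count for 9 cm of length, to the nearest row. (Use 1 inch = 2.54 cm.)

Finished = 23.5 + 6 = 29.5 cm.
29.5 cm × 1/2.54 = 11.61 inches.
23/3.5 = 6.571 sts per in; 11.61 × 6.571 = 76.32 sts.
Nearest multiple of 9 → 72.
9 cm = 3.54 inches; × 9.333 = 33.07 → 33 rows.

Cast on 72 stitches; work 33 rows.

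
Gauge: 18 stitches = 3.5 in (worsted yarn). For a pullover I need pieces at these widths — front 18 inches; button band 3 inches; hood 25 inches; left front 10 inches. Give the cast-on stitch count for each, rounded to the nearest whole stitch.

Rate = 18/3.5 = 5.143 sts per in.
front: 18 × 5.143 = 92.57 → 93.
button band: 3 × 5.143 = 15.43 → 15.
hood: 25 × 5.143 = 128.57 → 129.
left front: 10 × 5.143 = 51.43 → 51.

front 93; button band 15; hood 129; left front 51.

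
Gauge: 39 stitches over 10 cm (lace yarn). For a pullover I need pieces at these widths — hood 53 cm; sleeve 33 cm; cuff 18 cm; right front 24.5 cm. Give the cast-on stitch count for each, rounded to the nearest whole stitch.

Rate = 39/10 = 3.9 sts per cm.
hood: 53 × 3.9 = 206.70 → 207.
sleeve: 33 × 3.9 = 128.70 → 129.
cuff: 18 × 3.9 = 70.20 → 70.
right front: 24.5 × 3.9 = 95.55 → 96.

hood 207; sleeve 129; cuff 70; right front 96.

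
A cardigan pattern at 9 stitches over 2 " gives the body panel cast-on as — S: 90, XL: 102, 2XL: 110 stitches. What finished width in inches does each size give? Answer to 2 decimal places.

S 20.00 inches; XL 22.67 inches; 2XL 24.44 inches.

9/2 = 4.5 sts per in.
S: 90 / 4.5 = 20.000 → 20.00 in.
XL: 102 / 4.5 = 22.667 → 22.67 in.
2XL: 110 / 4.5 = 24.444 → 24.44 in.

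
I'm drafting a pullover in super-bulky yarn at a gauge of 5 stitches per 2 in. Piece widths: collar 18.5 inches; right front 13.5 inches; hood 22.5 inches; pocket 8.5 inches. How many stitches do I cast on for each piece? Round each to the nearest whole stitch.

collar 46; right front 34; hood 56; pocket 21.

Rate = 5/2 = 2.5 sts per in.
collar: 18.5 × 2.5 = 46.25 → 46.
right front: 13.5 × 2.5 = 33.75 → 34.
hood: 22.5 × 2.5 = 56.25 → 56.
pocket: 8.5 × 2.5 = 21.25 → 21.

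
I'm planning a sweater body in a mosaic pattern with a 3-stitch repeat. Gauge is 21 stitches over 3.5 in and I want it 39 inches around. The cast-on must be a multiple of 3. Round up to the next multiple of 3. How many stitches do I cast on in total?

21 / 3.5 = 6 sts per inch.
39 × 6 = 234.00 sts.
Next multiple of 3: 234.

Cast on 234 stitches.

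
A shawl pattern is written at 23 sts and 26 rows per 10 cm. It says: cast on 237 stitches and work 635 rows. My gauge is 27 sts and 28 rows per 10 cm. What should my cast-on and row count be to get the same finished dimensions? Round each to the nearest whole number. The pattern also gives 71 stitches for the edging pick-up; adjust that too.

Stitches: 237 × 27/23 = 278.22 → 278.
Rows: 635 × 28/26 = 683.85 → 684.
edging pick-up: 71 × 27/23 = 83.35 → 83.

Cast on 278 stitches; work 684 rows; edging pick-up 83 stitches.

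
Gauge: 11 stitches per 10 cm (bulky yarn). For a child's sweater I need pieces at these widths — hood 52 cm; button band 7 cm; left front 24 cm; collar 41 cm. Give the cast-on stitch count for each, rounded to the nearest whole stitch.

Rate = 11/10 = 1.1 sts per cm.
hood: 52 × 1.1 = 57.20 → 57.
button band: 7 × 1.1 = 7.70 → 8.
left front: 24 × 1.1 = 26.40 → 26.
collar: 41 × 1.1 = 45.10 → 45.

hood 57; button band 8; left front 26; collar 45.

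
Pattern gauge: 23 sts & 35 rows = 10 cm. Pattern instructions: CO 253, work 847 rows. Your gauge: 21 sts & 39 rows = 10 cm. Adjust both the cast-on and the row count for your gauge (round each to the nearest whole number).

Cast on 231 stitches; work 944 rows.

Stitches: 253 × 21/23 = 231.00 → 231.
Rows: 847 × 39/35 = 943.80 → 944.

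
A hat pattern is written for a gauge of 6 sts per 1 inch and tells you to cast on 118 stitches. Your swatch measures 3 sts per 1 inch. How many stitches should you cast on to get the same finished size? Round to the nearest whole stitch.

59 stitches.

Scale factor = 3 / 6 = 0.500.
118 × 3 / 6 = 59.00 sts.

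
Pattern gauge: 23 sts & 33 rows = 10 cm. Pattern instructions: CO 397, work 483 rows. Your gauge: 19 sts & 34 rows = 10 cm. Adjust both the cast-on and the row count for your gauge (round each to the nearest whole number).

Cast on 328 stitches; work 498 rows.

Stitches: 397 × 19/23 = 327.96 → 328.
Rows: 483 × 34/33 = 497.64 → 498.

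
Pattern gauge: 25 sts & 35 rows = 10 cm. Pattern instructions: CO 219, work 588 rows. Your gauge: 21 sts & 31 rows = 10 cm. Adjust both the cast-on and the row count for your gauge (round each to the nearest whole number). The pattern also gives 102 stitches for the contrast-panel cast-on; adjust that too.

Stitches: 219 × 21/25 = 183.96 → 184.
Rows: 588 × 31/35 = 520.80 → 521.
contrast-panel cast-on: 102 × 21/25 = 85.68 → 86.

Cast on 184 stitches; work 521 rows; contrast-panel cast-on 86 stitches.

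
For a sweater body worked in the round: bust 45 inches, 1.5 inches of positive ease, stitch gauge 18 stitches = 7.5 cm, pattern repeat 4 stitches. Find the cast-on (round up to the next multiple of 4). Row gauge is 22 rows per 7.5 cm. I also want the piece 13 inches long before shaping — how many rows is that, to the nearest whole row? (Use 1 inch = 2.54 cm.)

Cast on 284 stitches; work 97 rows.

Finished = 45 + 1.5 = 46.5 inches.
46.5 inches × 2.54 = 118.11 cm.
18/7.5 = 2.4 sts per cm; 118.11 × 2.4 = 283.46 sts.
Next multiple of 4 → 284.
13 inches = 33.02 cm; × 2.933 = 96.86 → 97 rows.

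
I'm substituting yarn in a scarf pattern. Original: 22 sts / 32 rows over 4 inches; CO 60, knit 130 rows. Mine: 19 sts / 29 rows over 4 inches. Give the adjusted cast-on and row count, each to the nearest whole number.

Stitches: 60 × 19/22 = 51.82 → 52.
Rows: 130 × 29/32 = 117.81 → 118.

Cast on 52 stitches; work 118 rows.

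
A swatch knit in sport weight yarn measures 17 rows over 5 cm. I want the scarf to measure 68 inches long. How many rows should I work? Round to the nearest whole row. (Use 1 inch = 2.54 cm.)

68 in = 172.72 cm.
17 rows / 5 cm = 3.4 rows per cm.
172.72 × 3.4 = 587.25 rows.
Round to nearest → 587.

Work 587 rows.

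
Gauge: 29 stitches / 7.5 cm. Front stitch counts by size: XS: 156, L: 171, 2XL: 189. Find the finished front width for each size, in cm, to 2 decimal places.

29/7.5 = 3.867 sts per cm.
XS: 156 / 3.867 = 40.345 → 40.34 cm.
L: 171 / 3.867 = 44.224 → 44.22 cm.
2XL: 189 / 3.867 = 48.879 → 48.88 cm.

XS 40.34 cm; L 44.22 cm; 2XL 48.88 cm.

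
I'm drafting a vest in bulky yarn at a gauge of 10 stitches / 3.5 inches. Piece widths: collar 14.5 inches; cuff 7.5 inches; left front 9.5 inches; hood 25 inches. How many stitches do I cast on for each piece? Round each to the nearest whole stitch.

collar 41; cuff 21; left front 27; hood 71.

Rate = 10/3.5 = 2.857 sts per in.
collar: 14.5 × 2.857 = 41.43 → 41.
cuff: 7.5 × 2.857 = 21.43 → 21.
left front: 9.5 × 2.857 = 27.14 → 27.
hood: 25 × 2.857 = 71.43 → 71.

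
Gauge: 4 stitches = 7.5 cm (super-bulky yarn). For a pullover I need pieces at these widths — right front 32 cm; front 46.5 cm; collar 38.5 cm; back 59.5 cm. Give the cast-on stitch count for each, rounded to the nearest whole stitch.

Rate = 4/7.5 = 0.533 sts per cm.
right front: 32 × 0.533 = 17.07 → 17.
front: 46.5 × 0.533 = 24.80 → 25.
collar: 38.5 × 0.533 = 20.53 → 21.
back: 59.5 × 0.533 = 31.73 → 32.

right front 17; front 25; collar 21; back 32.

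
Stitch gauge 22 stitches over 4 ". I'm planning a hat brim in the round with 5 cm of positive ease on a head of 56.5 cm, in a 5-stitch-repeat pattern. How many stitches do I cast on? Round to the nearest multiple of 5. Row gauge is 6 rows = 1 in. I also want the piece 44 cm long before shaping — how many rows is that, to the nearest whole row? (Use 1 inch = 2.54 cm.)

Finished = 56.5 + 5 = 61.5 cm.
61.5 cm × 1/2.54 = 24.21 inches.
22/4 = 5.5 sts per in; 24.21 × 5.5 = 133.17 sts.
Nearest multiple of 5 → 135.
44 cm = 17.32 inches; × 6 = 103.94 → 104 rows.

Cast on 135 stitches; work 104 rows.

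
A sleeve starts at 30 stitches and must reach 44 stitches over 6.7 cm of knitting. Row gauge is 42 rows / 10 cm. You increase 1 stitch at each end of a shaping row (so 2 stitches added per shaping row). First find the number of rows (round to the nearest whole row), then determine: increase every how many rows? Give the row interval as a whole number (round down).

Rows = 6.7 × 4.2 = 28.1 → 28 rows.
Stitches to add: 14 → 7 shaping rows (at 2 st each).
28 / 7 = 4.00 → every 4 rows.

Increase every 4th row.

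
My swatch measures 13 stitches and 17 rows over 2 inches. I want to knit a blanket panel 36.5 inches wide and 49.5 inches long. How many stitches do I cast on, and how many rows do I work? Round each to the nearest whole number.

Stitch gauge = 13/2 = 6.5 sts/in; 36.5 × 6.5 = 237.25 → 237 sts.
Row gauge = 17/2 = 8.5 rows/in; 49.5 × 8.5 = 420.75 → 421 rows.

Cast on 237 stitches and work 421 rows.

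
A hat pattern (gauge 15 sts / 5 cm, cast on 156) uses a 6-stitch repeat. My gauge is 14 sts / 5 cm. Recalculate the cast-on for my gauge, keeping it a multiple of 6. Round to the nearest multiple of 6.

Cast on 144 stitches.

156 × 14 / 15 = 145.60.
Nearest multiple of 6: 144.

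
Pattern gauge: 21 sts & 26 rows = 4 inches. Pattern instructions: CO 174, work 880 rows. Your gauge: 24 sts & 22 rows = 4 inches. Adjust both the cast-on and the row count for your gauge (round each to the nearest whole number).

Stitches: 174 × 24/21 = 198.86 → 199.
Rows: 880 × 22/26 = 744.62 → 745.

Cast on 199 stitches; work 745 rows.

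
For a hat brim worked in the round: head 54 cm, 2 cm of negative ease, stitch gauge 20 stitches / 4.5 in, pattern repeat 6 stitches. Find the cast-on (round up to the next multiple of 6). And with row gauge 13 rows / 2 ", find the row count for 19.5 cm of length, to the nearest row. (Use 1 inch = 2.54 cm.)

Finished = 54 − 2 = 52 cm.
52 cm × 1/2.54 = 20.47 inches.
20/4.5 = 4.444 sts per in; 20.47 × 4.444 = 90.99 sts.
Next multiple of 6 → 96.
19.5 cm = 7.68 inches; × 6.5 = 49.90 → 50 rows.

Cast on 96 stitches; work 50 rows.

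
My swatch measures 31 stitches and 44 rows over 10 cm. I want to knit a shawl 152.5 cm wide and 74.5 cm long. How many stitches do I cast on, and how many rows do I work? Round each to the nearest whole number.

Stitch gauge = 31/10 = 3.1 sts/cm; 152.5 × 3.1 = 472.75 → 473 sts.
Row gauge = 44/10 = 4.4 rows/cm; 74.5 × 4.4 = 327.80 → 328 rows.

Cast on 473 stitches and work 328 rows.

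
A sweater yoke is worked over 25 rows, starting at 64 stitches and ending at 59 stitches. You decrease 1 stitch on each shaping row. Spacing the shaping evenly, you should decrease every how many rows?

Stitches to remove: |59 − 64| = 5.
Shaping rows needed: 5 / 1 = 5.
25 rows / 5 = every 5 rows.

Decrease every 5th row.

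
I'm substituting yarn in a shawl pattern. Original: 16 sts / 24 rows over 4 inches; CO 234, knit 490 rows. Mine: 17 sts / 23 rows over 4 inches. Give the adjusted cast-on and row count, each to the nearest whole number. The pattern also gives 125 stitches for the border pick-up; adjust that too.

Stitches: 234 × 17/16 = 248.62 → 249.
Rows: 490 × 23/24 = 469.58 → 470.
border pick-up: 125 × 17/16 = 132.81 → 133.

Cast on 249 stitches; work 470 rows; border pick-up 133 stitches.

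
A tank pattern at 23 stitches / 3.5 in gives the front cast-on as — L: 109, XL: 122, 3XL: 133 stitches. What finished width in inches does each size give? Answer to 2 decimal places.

L 16.59 inches; XL 18.57 inches; 3XL 20.24 inches.

23/3.5 = 6.571 sts per in.
L: 109 / 6.571 = 16.587 → 16.59 in.
XL: 122 / 6.571 = 18.565 → 18.57 in.
3XL: 133 / 6.571 = 20.239 → 20.24 in.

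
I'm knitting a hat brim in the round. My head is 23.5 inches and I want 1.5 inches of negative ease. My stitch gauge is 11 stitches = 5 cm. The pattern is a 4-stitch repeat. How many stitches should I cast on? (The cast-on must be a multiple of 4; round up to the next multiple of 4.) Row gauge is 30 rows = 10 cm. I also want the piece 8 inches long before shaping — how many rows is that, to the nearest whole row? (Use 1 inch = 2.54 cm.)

Finished = 23.5 − 1.5 = 22 inches.
22 inches × 2.54 = 55.88 cm.
11/5 = 2.2 sts per cm; 55.88 × 2.2 = 122.94 sts.
Next multiple of 4 → 124.
8 inches = 20.32 cm; × 3 = 60.96 → 61 rows.

Cast on 124 stitches; work 61 rows.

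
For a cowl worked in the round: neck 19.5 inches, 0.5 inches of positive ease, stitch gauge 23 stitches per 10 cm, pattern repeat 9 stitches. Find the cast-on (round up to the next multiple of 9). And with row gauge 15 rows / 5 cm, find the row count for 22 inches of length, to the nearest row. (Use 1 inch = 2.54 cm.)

Finished = 19.5 + 0.5 = 20 inches.
20 inches × 2.54 = 50.80 cm.
23/10 = 2.3 sts per cm; 50.80 × 2.3 = 116.84 sts.
Next multiple of 9 → 117.
22 inches = 55.88 cm; × 3 = 167.64 → 168 rows.

Cast on 117 stitches; work 168 rows.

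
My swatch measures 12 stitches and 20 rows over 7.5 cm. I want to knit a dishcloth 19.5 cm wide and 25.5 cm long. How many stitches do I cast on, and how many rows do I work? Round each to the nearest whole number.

Stitch gauge = 12/7.5 = 1.6 sts/cm; 19.5 × 1.6 = 31.20 → 31 sts.
Row gauge = 20/7.5 = 2.667 rows/cm; 25.5 × 2.667 = 68.00 → 68 rows.

Cast on 31 stitches and work 68 rows.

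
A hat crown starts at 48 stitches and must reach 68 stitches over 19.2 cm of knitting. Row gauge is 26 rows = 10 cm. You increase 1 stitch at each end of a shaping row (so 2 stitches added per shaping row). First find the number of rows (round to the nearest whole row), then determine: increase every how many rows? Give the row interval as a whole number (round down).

Rows = 19.2 × 2.6 = 49.9 → 50 rows.
Stitches to add: 20 → 10 shaping rows (at 2 st each).
50 / 10 = 5.00 → every 5 rows.

Increase every 5th row.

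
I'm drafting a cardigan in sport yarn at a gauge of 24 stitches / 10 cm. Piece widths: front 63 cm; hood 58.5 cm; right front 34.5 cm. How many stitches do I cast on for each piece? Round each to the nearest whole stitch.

Rate = 24/10 = 2.4 sts per cm.
front: 63 × 2.4 = 151.20 → 151.
hood: 58.5 × 2.4 = 140.40 → 140.
right front: 34.5 × 2.4 = 82.80 → 83.

front 151; hood 140; right front 83.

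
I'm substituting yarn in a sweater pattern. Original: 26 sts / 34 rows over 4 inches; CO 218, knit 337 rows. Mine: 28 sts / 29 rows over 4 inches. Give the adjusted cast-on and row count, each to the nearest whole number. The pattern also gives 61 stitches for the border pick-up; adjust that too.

Stitches: 218 × 28/26 = 234.77 → 235.
Rows: 337 × 29/34 = 287.44 → 287.
border pick-up: 61 × 28/26 = 65.69 → 66.

Cast on 235 stitches; work 287 rows; border pick-up 66 stitches.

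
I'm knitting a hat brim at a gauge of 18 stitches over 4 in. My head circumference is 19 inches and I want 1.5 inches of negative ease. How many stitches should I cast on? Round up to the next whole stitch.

Cast on 79 stitches.

Finished = 19 − 1.5 = 17.5 in.
18 / 4 = 4.5 sts per inch.
17.50 × 4.5 = 78.75 sts.
→ 79 sts.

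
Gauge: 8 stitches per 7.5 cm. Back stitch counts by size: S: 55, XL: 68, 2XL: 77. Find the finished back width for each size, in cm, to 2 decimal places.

S 51.56 cm; XL 63.75 cm; 2XL 72.19 cm.

8/7.5 = 1.067 sts per cm.
S: 55 / 1.067 = 51.562 → 51.56 cm.
XL: 68 / 1.067 = 63.750 → 63.75 cm.
2XL: 77 / 1.067 = 72.188 → 72.19 cm.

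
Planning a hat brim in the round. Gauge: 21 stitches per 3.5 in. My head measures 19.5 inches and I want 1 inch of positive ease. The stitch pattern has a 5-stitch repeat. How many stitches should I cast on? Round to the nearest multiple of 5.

Finished = 19.5 + 1 = 20.5 inches.
21 / 3.5 = 6 sts/in.
20.5 × 6 = 123.00 sts.
Nearest multiple of 5: 125.

125 stitches.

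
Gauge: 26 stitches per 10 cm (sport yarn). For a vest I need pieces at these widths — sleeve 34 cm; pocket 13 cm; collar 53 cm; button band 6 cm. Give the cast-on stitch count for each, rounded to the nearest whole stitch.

sleeve 88; pocket 34; collar 138; button band 16.

Rate = 26/10 = 2.6 sts per cm.
sleeve: 34 × 2.6 = 88.40 → 88.
pocket: 13 × 2.6 = 33.80 → 34.
collar: 53 × 2.6 = 137.80 → 138.
button band: 6 × 2.6 = 15.60 → 16.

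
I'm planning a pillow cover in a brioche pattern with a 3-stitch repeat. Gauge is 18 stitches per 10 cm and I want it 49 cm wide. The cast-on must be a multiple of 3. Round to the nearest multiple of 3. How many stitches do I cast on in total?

87 stitches.

18 / 10 = 1.8 sts per cm.
49 × 1.8 = 88.20 sts.
Nearest multiple of 3: 87.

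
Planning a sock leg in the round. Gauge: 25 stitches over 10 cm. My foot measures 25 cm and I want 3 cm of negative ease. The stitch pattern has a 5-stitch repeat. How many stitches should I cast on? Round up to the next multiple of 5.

CO 55 sts.

Finished = 25 − 3 = 22 cm.
25 / 10 = 2.5 sts/cm.
22 × 2.5 = 55.00 sts.
Next multiple of 5: 55.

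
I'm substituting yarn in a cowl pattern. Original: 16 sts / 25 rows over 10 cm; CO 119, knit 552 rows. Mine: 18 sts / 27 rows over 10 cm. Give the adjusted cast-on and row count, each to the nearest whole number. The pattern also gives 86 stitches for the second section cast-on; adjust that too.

Cast on 134 stitches; work 596 rows; second section cast-on 97 stitches.

Stitches: 119 × 18/16 = 133.88 → 134.
Rows: 552 × 27/25 = 596.16 → 596.
second section cast-on: 86 × 18/16 = 96.75 → 97.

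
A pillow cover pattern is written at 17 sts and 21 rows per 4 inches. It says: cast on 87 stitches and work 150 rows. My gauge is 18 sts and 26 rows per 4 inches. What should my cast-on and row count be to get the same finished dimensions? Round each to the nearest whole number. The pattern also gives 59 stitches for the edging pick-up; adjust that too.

Stitches: 87 × 18/17 = 92.12 → 92.
Rows: 150 × 26/21 = 185.71 → 186.
edging pick-up: 59 × 18/17 = 62.47 → 62.

Cast on 92 stitches; work 186 rows; edging pick-up 62 stitches.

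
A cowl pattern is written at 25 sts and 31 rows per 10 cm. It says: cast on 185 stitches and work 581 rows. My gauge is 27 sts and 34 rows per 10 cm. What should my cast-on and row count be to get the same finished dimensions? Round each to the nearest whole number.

Cast on 200 stitches; work 637 rows.

Stitches: 185 × 27/25 = 199.80 → 200.
Rows: 581 × 34/31 = 637.23 → 637.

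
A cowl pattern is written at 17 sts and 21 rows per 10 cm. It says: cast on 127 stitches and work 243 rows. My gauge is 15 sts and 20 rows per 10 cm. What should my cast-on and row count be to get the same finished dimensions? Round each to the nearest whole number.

Cast on 112 stitches; work 231 rows.

Stitches: 127 × 15/17 = 112.06 → 112.
Rows: 243 × 20/21 = 231.43 → 231.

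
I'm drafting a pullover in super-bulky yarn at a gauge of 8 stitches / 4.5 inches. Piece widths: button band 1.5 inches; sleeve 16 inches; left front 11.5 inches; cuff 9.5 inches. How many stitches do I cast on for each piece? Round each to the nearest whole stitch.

Rate = 8/4.5 = 1.778 sts per in.
button band: 1.5 × 1.778 = 2.67 → 3.
sleeve: 16 × 1.778 = 28.44 → 28.
left front: 11.5 × 1.778 = 20.44 → 20.
cuff: 9.5 × 1.778 = 16.89 → 17.

button band 3; sleeve 28; left front 20; cuff 17.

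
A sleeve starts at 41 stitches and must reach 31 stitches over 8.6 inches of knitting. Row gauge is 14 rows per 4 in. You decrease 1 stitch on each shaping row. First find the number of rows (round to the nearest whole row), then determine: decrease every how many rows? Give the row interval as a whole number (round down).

Decrease every 3rd row.

Rows = 8.6 × 3.5 = 30.1 → 30 rows.
Stitches to remove: 10 → 10 shaping rows (at 1 st each).
30 / 10 = 3.00 → every 3 rows.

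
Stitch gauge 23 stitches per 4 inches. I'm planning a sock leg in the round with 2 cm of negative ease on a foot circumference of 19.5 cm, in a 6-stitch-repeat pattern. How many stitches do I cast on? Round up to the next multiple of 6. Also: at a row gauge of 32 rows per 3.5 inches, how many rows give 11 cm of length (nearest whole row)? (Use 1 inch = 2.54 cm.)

Finished = 19.5 − 2 = 17.5 cm.
17.5 cm × 1/2.54 = 6.89 inches.
23/4 = 5.75 sts per in; 6.89 × 5.75 = 39.62 sts.
Next multiple of 6 → 42.
11 cm = 4.33 inches; × 9.143 = 39.60 → 40 rows.

Cast on 42 stitches; work 40 rows.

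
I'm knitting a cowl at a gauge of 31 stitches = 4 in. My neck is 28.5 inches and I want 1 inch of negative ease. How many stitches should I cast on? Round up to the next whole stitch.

Finished = 28.5 − 1 = 27.5 in.
31 / 4 = 7.75 sts per inch.
27.50 × 7.75 = 213.12 sts.
→ 214 sts.

214 stitches.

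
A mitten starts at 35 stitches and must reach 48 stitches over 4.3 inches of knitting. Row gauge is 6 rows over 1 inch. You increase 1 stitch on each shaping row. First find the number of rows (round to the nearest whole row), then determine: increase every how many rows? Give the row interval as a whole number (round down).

Increase every 2nd row.

Rows = 4.3 × 6 = 25.8 → 26 rows.
Stitches to add: 13 → 13 shaping rows (at 1 st each).
26 / 13 = 2.00 → every 2 rows.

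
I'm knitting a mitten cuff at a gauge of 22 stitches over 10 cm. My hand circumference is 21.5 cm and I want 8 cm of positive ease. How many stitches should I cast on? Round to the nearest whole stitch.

CO 65 sts.

Finished = 21.5 + 8 = 29.5 cm.
22 / 10 = 2.2 sts per cm.
29.50 × 2.2 = 64.90 sts.
→ 65 sts.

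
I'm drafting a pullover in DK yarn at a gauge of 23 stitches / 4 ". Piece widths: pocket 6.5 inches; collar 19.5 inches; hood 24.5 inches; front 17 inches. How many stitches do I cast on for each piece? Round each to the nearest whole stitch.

pocket 37; collar 112; hood 141; front 98.

Rate = 23/4 = 5.75 sts per in.
pocket: 6.5 × 5.75 = 37.38 → 37.
collar: 19.5 × 5.75 = 112.12 → 112.
hood: 24.5 × 5.75 = 140.88 → 141.
front: 17 × 5.75 = 97.75 → 98.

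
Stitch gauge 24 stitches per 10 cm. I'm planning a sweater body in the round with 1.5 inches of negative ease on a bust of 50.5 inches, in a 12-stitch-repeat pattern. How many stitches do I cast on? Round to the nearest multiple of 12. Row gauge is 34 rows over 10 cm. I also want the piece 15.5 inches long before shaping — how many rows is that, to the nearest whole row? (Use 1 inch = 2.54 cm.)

Finished = 50.5 − 1.5 = 49 inches.
49 inches × 2.54 = 124.46 cm.
24/10 = 2.4 sts per cm; 124.46 × 2.4 = 298.70 sts.
Nearest multiple of 12 → 300.
15.5 inches = 39.37 cm; × 3.4 = 133.86 → 134 rows.

Cast on 300 stitches; work 134 rows.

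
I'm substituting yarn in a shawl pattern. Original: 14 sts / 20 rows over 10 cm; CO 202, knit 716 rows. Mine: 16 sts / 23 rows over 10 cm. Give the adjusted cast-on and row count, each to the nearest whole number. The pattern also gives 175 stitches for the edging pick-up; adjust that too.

Cast on 231 stitches; work 823 rows; edging pick-up 200 stitches.

Stitches: 202 × 16/14 = 230.86 → 231.
Rows: 716 × 23/20 = 823.40 → 823.
edging pick-up: 175 × 16/14 = 200.00 → 200.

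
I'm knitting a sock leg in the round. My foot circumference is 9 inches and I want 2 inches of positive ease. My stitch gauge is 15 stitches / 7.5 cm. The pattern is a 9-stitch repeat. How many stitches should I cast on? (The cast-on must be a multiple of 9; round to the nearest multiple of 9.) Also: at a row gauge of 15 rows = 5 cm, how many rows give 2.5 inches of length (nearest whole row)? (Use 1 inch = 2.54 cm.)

Finished = 9 + 2 = 11 inches.
11 inches × 2.54 = 27.94 cm.
15/7.5 = 2 sts per cm; 27.94 × 2 = 55.88 sts.
Nearest multiple of 9 → 54.
2.5 inches = 6.35 cm; × 3 = 19.05 → 19 rows.

Cast on 54 stitches; work 19 rows.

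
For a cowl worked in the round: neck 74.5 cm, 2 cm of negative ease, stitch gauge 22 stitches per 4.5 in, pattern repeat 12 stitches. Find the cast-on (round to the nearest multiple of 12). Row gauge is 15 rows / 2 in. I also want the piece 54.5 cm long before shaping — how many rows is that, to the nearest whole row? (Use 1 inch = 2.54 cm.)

Finished = 74.5 − 2 = 72.5 cm.
72.5 cm × 1/2.54 = 28.54 inches.
22/4.5 = 4.889 sts per in; 28.54 × 4.889 = 139.55 sts.
Nearest multiple of 12 → 144.
54.5 cm = 21.46 inches; × 7.5 = 160.93 → 161 rows.

Cast on 144 stitches; work 161 rows.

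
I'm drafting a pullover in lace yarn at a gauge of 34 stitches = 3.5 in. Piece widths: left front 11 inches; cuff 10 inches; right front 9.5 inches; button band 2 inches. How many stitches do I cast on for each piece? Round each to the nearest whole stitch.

Rate = 34/3.5 = 9.714 sts per in.
left front: 11 × 9.714 = 106.86 → 107.
cuff: 10 × 9.714 = 97.14 → 97.
right front: 9.5 × 9.714 = 92.29 → 92.
button band: 2 × 9.714 = 19.43 → 19.

left front 107; cuff 97; right front 92; button band 19.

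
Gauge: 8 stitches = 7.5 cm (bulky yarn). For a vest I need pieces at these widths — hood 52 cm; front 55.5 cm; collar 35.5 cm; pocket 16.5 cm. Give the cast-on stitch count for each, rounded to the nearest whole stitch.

Rate = 8/7.5 = 1.067 sts per cm.
hood: 52 × 1.067 = 55.47 → 55.
front: 55.5 × 1.067 = 59.20 → 59.
collar: 35.5 × 1.067 = 37.87 → 38.
pocket: 16.5 × 1.067 = 17.60 → 18.

hood 55; front 59; collar 38; pocket 18.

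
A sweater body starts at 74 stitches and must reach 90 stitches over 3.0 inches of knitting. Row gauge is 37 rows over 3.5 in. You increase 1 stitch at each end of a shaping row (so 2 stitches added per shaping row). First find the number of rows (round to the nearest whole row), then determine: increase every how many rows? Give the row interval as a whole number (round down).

Rows = 3.0 × 10.571 = 31.7 → 32 rows.
Stitches to add: 16 → 8 shaping rows (at 2 st each).
32 / 8 = 4.00 → every 4 rows.

Increase every 4th row.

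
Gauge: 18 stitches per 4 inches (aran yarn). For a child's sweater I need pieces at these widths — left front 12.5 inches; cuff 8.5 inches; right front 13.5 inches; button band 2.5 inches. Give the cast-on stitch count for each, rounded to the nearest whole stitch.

left front 56; cuff 38; right front 61; button band 11.

Rate = 18/4 = 4.5 sts per in.
left front: 12.5 × 4.5 = 56.25 → 56.
cuff: 8.5 × 4.5 = 38.25 → 38.
right front: 13.5 × 4.5 = 60.75 → 61.
button band: 2.5 × 4.5 = 11.25 → 11.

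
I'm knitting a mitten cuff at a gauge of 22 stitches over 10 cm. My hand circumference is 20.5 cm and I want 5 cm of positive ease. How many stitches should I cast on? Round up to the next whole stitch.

CO 57 sts.

Finished = 20.5 + 5 = 25.5 cm.
22 / 10 = 2.2 sts per cm.
25.50 × 2.2 = 56.10 sts.
→ 57 sts.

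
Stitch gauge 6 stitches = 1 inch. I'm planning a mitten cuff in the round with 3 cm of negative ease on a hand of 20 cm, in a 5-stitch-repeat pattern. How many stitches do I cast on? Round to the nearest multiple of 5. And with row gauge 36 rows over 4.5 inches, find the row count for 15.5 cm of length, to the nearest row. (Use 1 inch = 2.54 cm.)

Cast on 40 stitches; work 49 rows.

Finished = 20 − 3 = 17 cm.
17 cm × 1/2.54 = 6.69 inches.
6/1 = 6 sts per in; 6.69 × 6 = 40.16 sts.
Nearest multiple of 5 → 40.
15.5 cm = 6.10 inches; × 8 = 48.82 → 49 rows.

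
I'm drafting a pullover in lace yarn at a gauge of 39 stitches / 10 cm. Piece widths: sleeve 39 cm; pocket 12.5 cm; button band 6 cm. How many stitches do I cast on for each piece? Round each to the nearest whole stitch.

sleeve 152; pocket 49; button band 23.

Rate = 39/10 = 3.9 sts per cm.
sleeve: 39 × 3.9 = 152.10 → 152.
pocket: 12.5 × 3.9 = 48.75 → 49.
button band: 6 × 3.9 = 23.40 → 23.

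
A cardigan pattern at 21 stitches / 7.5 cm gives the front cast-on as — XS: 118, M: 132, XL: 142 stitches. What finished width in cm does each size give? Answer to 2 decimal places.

21/7.5 = 2.8 sts per cm.
XS: 118 / 2.8 = 42.143 → 42.14 cm.
M: 132 / 2.8 = 47.143 → 47.14 cm.
XL: 142 / 2.8 = 50.714 → 50.71 cm.

XS 42.14 cm; M 47.14 cm; XL 50.71 cm.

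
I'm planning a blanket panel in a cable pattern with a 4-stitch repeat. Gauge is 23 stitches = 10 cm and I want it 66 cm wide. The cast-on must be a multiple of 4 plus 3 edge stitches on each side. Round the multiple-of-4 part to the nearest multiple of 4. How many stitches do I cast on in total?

23 / 10 = 2.3 sts per cm.
66 × 2.3 = 151.80 sts.
Less 6 edge sts → 145.80 for the repeat.
Nearest multiple of 4: 144.
Add back 6 edge sts → 150.

CO 150 sts.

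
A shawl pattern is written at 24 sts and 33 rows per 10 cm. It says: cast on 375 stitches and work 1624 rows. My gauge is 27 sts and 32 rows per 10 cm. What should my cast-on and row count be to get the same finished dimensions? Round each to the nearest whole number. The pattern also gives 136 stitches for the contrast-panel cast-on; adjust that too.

Stitches: 375 × 27/24 = 421.88 → 422.
Rows: 1624 × 32/33 = 1574.79 → 1575.
contrast-panel cast-on: 136 × 27/24 = 153.00 → 153.

Cast on 422 stitches; work 1575 rows; contrast-panel cast-on 153 stitches.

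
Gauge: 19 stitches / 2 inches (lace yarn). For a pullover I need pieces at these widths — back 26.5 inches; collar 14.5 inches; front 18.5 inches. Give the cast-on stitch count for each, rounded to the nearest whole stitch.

back 252; collar 138; front 176.

Rate = 19/2 = 9.5 sts per in.
back: 26.5 × 9.5 = 251.75 → 252.
collar: 14.5 × 9.5 = 137.75 → 138.
front: 18.5 × 9.5 = 175.75 → 176.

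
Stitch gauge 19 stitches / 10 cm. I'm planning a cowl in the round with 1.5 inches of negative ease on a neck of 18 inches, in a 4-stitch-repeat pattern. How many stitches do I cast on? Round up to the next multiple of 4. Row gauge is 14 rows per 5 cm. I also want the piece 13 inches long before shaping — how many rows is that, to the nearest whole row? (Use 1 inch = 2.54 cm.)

Cast on 80 stitches; work 92 rows.

Finished = 18 − 1.5 = 16.5 inches.
16.5 inches × 2.54 = 41.91 cm.
19/10 = 1.9 sts per cm; 41.91 × 1.9 = 79.63 sts.
Next multiple of 4 → 80.
13 inches = 33.02 cm; × 2.8 = 92.46 → 92 rows.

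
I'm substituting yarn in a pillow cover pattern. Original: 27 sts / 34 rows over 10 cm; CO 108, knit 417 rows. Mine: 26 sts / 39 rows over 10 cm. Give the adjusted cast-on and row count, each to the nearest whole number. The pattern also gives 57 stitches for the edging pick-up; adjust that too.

Stitches: 108 × 26/27 = 104.00 → 104.
Rows: 417 × 39/34 = 478.32 → 478.
edging pick-up: 57 × 26/27 = 54.89 → 55.

Cast on 104 stitches; work 478 rows; edging pick-up 55 stitches.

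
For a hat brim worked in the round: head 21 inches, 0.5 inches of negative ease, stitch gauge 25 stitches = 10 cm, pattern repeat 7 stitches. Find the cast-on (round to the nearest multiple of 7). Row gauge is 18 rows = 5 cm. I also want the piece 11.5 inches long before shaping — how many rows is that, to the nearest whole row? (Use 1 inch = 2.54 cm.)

Cast on 133 stitches; work 105 rows.

Finished = 21 − 0.5 = 20.5 inches.
20.5 inches × 2.54 = 52.07 cm.
25/10 = 2.5 sts per cm; 52.07 × 2.5 = 130.18 sts.
Nearest multiple of 7 → 133.
11.5 inches = 29.21 cm; × 3.6 = 105.16 → 105 rows.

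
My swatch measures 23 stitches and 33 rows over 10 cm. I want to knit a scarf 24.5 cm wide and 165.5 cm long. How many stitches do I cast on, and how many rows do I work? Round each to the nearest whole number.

Cast on 56 stitches and work 546 rows.

Stitch gauge = 23/10 = 2.3 sts/cm; 24.5 × 2.3 = 56.35 → 56 sts.
Row gauge = 33/10 = 3.3 rows/cm; 165.5 × 3.3 = 546.15 → 546 rows.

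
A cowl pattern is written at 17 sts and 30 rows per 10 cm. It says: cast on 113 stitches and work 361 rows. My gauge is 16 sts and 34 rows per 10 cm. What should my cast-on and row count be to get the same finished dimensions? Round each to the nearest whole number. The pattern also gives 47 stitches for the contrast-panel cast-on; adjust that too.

Cast on 106 stitches; work 409 rows; contrast-panel cast-on 44 stitches.

Stitches: 113 × 16/17 = 106.35 → 106.
Rows: 361 × 34/30 = 409.13 → 409.
contrast-panel cast-on: 47 × 16/17 = 44.24 → 44.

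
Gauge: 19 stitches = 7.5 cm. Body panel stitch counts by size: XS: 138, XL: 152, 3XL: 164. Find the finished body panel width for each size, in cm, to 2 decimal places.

19/7.5 = 2.533 sts per cm.
XS: 138 / 2.533 = 54.474 → 54.47 cm.
XL: 152 / 2.533 = 60.000 → 60.00 cm.
3XL: 164 / 2.533 = 64.737 → 64.74 cm.

XS 54.47 cm; XL 60.00 cm; 3XL 64.74 cm.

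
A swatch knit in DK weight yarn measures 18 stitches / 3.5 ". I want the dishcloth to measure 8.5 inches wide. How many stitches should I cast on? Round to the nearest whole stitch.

18 stitches / 3.5 in = 5.143 stitches per inch.
8.5 × 5.143 = 43.71 stitches.
Round to nearest → 44.

CO 44 sts.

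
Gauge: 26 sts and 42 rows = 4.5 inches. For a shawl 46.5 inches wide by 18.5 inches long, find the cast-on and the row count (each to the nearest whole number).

Stitch gauge = 26/4.5 = 5.778 sts/in; 46.5 × 5.778 = 268.67 → 269 sts.
Row gauge = 42/4.5 = 9.333 rows/in; 18.5 × 9.333 = 172.67 → 173 rows.

Cast on 269 stitches and work 173 rows.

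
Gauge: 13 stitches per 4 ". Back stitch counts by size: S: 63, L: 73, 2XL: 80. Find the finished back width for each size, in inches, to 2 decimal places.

13/4 = 3.25 sts per in.
S: 63 / 3.25 = 19.385 → 19.38 in.
L: 73 / 3.25 = 22.462 → 22.46 in.
2XL: 80 / 3.25 = 24.615 → 24.62 in.

S 19.38 inches; L 22.46 inches; 2XL 24.62 inches.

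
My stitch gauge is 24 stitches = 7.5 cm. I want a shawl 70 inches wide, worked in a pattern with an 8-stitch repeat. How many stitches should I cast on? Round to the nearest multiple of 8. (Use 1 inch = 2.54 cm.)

568 stitches.

70 in = 70 × 2.54 = 177.80 cm.
24 / 7.5 = 3.2 sts/cm.
177.80 × 3.2 = 568.96 sts.
→ 568.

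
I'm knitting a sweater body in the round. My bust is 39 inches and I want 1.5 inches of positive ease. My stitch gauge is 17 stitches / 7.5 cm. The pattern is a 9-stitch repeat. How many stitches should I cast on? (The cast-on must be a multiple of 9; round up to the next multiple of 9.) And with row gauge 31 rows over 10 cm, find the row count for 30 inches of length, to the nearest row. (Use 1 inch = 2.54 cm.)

Finished = 39 + 1.5 = 40.5 inches.
40.5 inches × 2.54 = 102.87 cm.
17/7.5 = 2.267 sts per cm; 102.87 × 2.267 = 233.17 sts.
Next multiple of 9 → 234.
30 inches = 76.20 cm; × 3.1 = 236.22 → 236 rows.

Cast on 234 stitches; work 236 rows.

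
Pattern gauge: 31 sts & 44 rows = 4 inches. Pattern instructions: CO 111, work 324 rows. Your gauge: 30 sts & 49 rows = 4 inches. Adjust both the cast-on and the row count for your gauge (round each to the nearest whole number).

Cast on 107 stitches; work 361 rows.

Stitches: 111 × 30/31 = 107.42 → 107.
Rows: 324 × 49/44 = 360.82 → 361.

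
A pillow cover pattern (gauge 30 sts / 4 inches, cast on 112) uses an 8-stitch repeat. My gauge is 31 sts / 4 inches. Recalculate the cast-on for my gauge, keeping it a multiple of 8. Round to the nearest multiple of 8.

CO 112 sts.

112 × 31 / 30 = 115.73.
Nearest multiple of 8: 112.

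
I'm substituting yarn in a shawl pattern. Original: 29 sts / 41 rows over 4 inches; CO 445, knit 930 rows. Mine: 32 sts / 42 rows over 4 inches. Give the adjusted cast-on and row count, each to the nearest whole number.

Cast on 491 stitches; work 953 rows.

Stitches: 445 × 32/29 = 491.03 → 491.
Rows: 930 × 42/41 = 952.68 → 953.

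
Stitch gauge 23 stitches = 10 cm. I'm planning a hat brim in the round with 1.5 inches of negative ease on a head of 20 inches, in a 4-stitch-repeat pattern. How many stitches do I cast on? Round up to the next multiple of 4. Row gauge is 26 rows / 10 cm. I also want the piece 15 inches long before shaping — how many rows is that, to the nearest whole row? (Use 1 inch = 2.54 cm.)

Finished = 20 − 1.5 = 18.5 inches.
18.5 inches × 2.54 = 46.99 cm.
23/10 = 2.3 sts per cm; 46.99 × 2.3 = 108.08 sts.
Next multiple of 4 → 112.
15 inches = 38.10 cm; × 2.6 = 99.06 → 99 rows.

Cast on 112 stitches; work 99 rows.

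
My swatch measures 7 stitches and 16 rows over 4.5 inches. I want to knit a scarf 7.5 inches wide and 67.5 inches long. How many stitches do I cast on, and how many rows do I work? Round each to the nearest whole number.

Stitch gauge = 7/4.5 = 1.556 sts/in; 7.5 × 1.556 = 11.67 → 12 sts.
Row gauge = 16/4.5 = 3.556 rows/in; 67.5 × 3.556 = 240.00 → 240 rows.

Cast on 12 stitches and work 240 rows.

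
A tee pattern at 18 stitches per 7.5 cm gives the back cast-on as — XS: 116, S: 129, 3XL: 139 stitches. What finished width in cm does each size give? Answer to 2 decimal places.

XS 48.33 cm; S 53.75 cm; 3XL 57.92 cm.

18/7.5 = 2.4 sts per cm.
XS: 116 / 2.4 = 48.333 → 48.33 cm.
S: 129 / 2.4 = 53.750 → 53.75 cm.
3XL: 139 / 2.4 = 57.917 → 57.92 cm.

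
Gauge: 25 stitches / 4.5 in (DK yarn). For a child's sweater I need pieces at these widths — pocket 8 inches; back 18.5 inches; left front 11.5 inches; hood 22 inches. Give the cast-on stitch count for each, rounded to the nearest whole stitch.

Rate = 25/4.5 = 5.556 sts per in.
pocket: 8 × 5.556 = 44.44 → 44.
back: 18.5 × 5.556 = 102.78 → 103.
left front: 11.5 × 5.556 = 63.89 → 64.
hood: 22 × 5.556 = 122.22 → 122.

pocket 44; back 103; left front 64; hood 122.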